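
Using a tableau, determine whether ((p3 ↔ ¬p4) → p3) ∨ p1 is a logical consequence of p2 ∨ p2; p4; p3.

Initial set: {(p2 ∨ p2); p4; p3; ¬(((p3 ↔ ¬p4) → p3) ∨ p1)}.
¬(((p3 ↔ ¬p4) → p3) ∨ p1): α-rule — add ¬((p3 ↔ ¬p4) → p3), ¬p1.
¬((p3 ↔ ¬p4) → p3): α-rule — add (p3 ↔ ¬p4), ¬p3.
× closes — contains both p3 and ¬p3.
All 1 branch closes.
Every branch closed, so the premises entail the conclusion.

Yes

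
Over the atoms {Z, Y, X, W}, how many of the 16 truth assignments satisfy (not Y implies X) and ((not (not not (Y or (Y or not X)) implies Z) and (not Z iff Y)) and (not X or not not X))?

Initial set: {((not Y implies X) and ((not (not not (Y or (Y or not X)) implies Z) and (not Z iff Y)) and (not X or not not X)))}.
((not Y implies X) and ((not (not not (Y or (Y or not X)) implies Z) and (not Z iff Y)) and (not X or not not X))): α-rule — add (not Y implies X), ((not (not not (Y or (Y or not X)) implies Z) and (not Z iff Y)) and (not X or not not X)).
((not (not not (Y or (Y or not X)) implies Z) and (not Z iff Y)) and (not X or not not X)): α-rule — add (not (not not (Y or (Y or not X)) implies Z) and (not Z iff Y)), (not X or not not X).
(not (not not (Y or (Y or not X)) implies Z) and (not Z iff Y)): α-rule — add not (not not (Y or (Y or not X)) implies Z), (not Z iff Y).
not (not not (Y or (Y or not X)) implies Z): α-rule — add not not (Y or (Y or not X)), not Z.
not not (Y or (Y or not X)): drop double negation, giving (Y or (Y or not X)).
(not Y implies X): β-rule — branch into not not Y  //  X.
  branch 1 (add not not Y):
    (not X or not not X): β-rule — branch into not X  //  not not X.
      branch 1.1 (add not X):
        (not Z iff Y): β-rule — branch into not Z, Y  //  not not Z, not Y.
          branch 1.1.1 (add not Z, Y):
            (Y or (Y or not X)): β-rule — branch into Y  //  (Y or not X).
              branch 1.1.1.1 (add Y):
                ○ open, literals {X=0, Y=1, Z=0}.
              branch 1.1.1.2 (add (Y or not X)):
                (Y or not X): β-rule — branch into Y  //  not X.
                  branch 1.1.1.2.1 (add Y):
                    ○ open, literals {X=0, Y=1, Z=0}.
                  branch 1.1.1.2.2 (add not X):
                    ○ open, literals {X=0, Y=1, Z=0}.
          branch 1.1.2 (add not not Z, not Y):
            × closes — contains both Z and not Z.
      branch 1.2 (add not not X):
        not not X: drop double negation, giving X.
        (not Z iff Y): β-rule — branch into not Z, Y  //  not not Z, not Y.
          branch 1.2.1 (add not Z, Y):
            (Y or (Y or not X)): β-rule — branch into Y  //  (Y or not X).
              branch 1.2.1.1 (add Y):
                ○ open, literals {X=1, Y=1, Z=0}.
              branch 1.2.1.2 (add (Y or not X)):
                (Y or not X): β-rule — branch into Y  //  not X.
                  branch 1.2.1.2.1 (add Y):
                    ○ open, literals {X=1, Y=1, Z=0}.
                  branch 1.2.1.2.2 (add not X):
                    × closes — contains both X and not X.
          branch 1.2.2 (add not not Z, not Y):
            × closes — contains both Z and not Z.
  branch 2 (add X):
    (not X or not not X): β-rule — branch into not X  //  not not X.
      branch 2.1 (add not X):
        × closes — contains both X and not X.
      branch 2.2 (add not not X):
        not not X: drop double negation, giving X.
        (not Z iff Y): β-rule — branch into not Z, Y  //  not not Z, not Y.
          branch 2.2.1 (add not Z, Y):
            (Y or (Y or not X)): β-rule — branch into Y  //  (Y or not X).
              branch 2.2.1.1 (add Y):
                ○ open, literals {X=1, Y=1, Z=0}.
              branch 2.2.1.2 (add (Y or not X)):
                (Y or not X): β-rule — branch into Y  //  not X.
                  branch 2.2.1.2.1 (add Y):
                    ○ open, literals {X=1, Y=1, Z=0}.
                  branch 2.2.1.2.2 (add not X):
                    × closes — contains both X and not X.
          branch 2.2.2 (add not not Z, not Y):
            × closes — contains both Z and not Z.
6 branches closed, 7 open.
Each open branch fixes some atoms; the unmentioned ones are free. Counting distinct full assignments: branch {X=0, Y=1, Z=0} (W) contributes 2 new; branch {X=0, Y=1, Z=0} (W) contributes 0 new; branch {X=0, Y=1, Z=0} (W) contributes 0 new; branch {X=1, Y=1, Z=0} (W) contributes 2 new; branch {X=1, Y=1, Z=0} (W) contributes 0 new; branch {X=1, Y=1, Z=0} (W) contributes 0 new; branch {X=1, Y=1, Z=0} (W) contributes 0 new. Total: 4.

4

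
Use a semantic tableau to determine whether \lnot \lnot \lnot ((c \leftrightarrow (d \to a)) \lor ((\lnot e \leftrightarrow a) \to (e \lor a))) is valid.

Assume the negation and expand:
Initial set: {\lnot \lnot \lnot \lnot ((c \leftrightarrow (d \to a)) \lor ((\lnot e \leftrightarrow a) \to (e \lor a)))}.
\lnot \lnot \lnot \lnot ((c \leftrightarrow (d \to a)) \lor ((\lnot e \leftrightarrow a) \to (e \lor a))): drop double negation, giving \lnot \lnot ((c \leftrightarrow (d \to a)) \lor ((\lnot e \leftrightarrow a) \to (e \lor a))).
\lnot \lnot ((c \leftrightarrow (d \to a)) \lor ((\lnot e \leftrightarrow a) \to (e \lor a))): β-rule — branch into (c \leftrightarrow (d \to a))  //  ((\lnot e \leftrightarrow a) \to (e \lor a)).
  branch 1 (add (c \leftrightarrow (d \to a))):
    (c \leftrightarrow (d \to a)): β-rule — branch into c, (d \to a)  //  \lnot c, \lnot (d \to a).
      branch 1.1 (add c, (d \to a)):
        (d \to a): β-rule — branch into \lnot d  //  a.
          branch 1.1.1 (add \lnot d):
            ○ open, literals {c=1, d=0}.
          branch 1.1.2 (add a):
            ○ open, literals {a=1, c=1}.
      branch 1.2 (add \lnot c, \lnot (d \to a)):
        \lnot (d \to a): α-rule — add d, \lnot a.
        ○ open, literals {a=0, c=0, d=1}.
  branch 2 (add ((\lnot e \leftrightarrow a) \to (e \lor a))):
    ((\lnot e \leftrightarrow a) \to (e \lor a)): β-rule — branch into \lnot (\lnot e \leftrightarrow a)  //  (e \lor a).
      branch 2.1 (add \lnot (\lnot e \leftrightarrow a)):
        \lnot (\lnot e \leftrightarrow a): β-rule — branch into \lnot e, \lnot a  //  \lnot \lnot e, a.
          branch 2.1.1 (add \lnot e, \lnot a):
            ○ open, literals {a=0, e=0}.
          branch 2.1.2 (add \lnot \lnot e, a):
            ○ open, literals {a=1, e=1}.
      branch 2.2 (add (e \lor a)):
        (e \lor a): β-rule — branch into e  //  a.
          branch 2.2.1 (add e):
            ○ open, literals {e=1}.
          branch 2.2.2 (add a):
            ○ open, literals {a=1}.
0 branches closed, 7 open.
An open branch gives a countermodel: c=1, d=0 (unmentioned atoms arbitrary); under it the original formula is false.

Not valid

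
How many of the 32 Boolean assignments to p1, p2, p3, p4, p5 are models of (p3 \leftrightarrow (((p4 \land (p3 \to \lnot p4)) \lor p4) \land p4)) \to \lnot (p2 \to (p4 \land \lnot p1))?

Initial set: {((p3 \leftrightarrow (((p4 \land (p3 \to \lnot p4)) \lor p4) \land p4)) \to \lnot (p2 \to (p4 \land \lnot p1)))}.
((p3 \leftrightarrow (((p4 \land (p3 \to \lnot p4)) \lor p4) \land p4)) \to \lnot (p2 \to (p4 \land \lnot p1))): β-rule — branch into \lnot (p3 \leftrightarrow (((p4 \land (p3 \to \lnot p4)) \lor p4) \land p4))  //  \lnot (p2 \to (p4 \land \lnot p1)).
  branch 1 (add \lnot (p3 \leftrightarrow (((p4 \land (p3 \to \lnot p4)) \lor p4) \land p4))):
    \lnot (p3 \leftrightarrow (((p4 \land (p3 \to \lnot p4)) \lor p4) \land p4)): β-rule — branch into p3, \lnot (((p4 \land (p3 \to \lnot p4)) \lor p4) \land p4)  //  \lnot p3, (((p4 \land (p3 \to \lnot p4)) \lor p4) \land p4).
      branch 1.1 (add p3, \lnot (((p4 \land (p3 \to \lnot p4)) \lor p4) \land p4)):
        \lnot (((p4 \land (p3 \to \lnot p4)) \lor p4) \land p4): β-rule — branch into \lnot ((p4 \land (p3 \to \lnot p4)) \lor p4)  //  \lnot p4.
          branch 1.1.1 (add \lnot ((p4 \land (p3 \to \lnot p4)) \lor p4)):
            \lnot ((p4 \land (p3 \to \lnot p4)) \lor p4): α-rule — add \lnot (p4 \land (p3 \to \lnot p4)), \lnot p4.
            \lnot (p4 \land (p3 \to \lnot p4)): β-rule — branch into \lnot p4  //  \lnot (p3 \to \lnot p4).
              branch 1.1.1.1 (add \lnot p4):
                ○ open, literals {p3=1, p4=0}.
              branch 1.1.1.2 (add \lnot (p3 \to \lnot p4)):
                \lnot (p3 \to \lnot p4): α-rule — add p3, \lnot \lnot p4.
                × closes — contains both p4 and \lnot p4.
          branch 1.1.2 (add \lnot p4):
            ○ open, literals {p3=1, p4=0}.
      branch 1.2 (add \lnot p3, (((p4 \land (p3 \to \lnot p4)) \lor p4) \land p4)):
        (((p4 \land (p3 \to \lnot p4)) \lor p4) \land p4): α-rule — add ((p4 \land (p3 \to \lnot p4)) \lor p4), p4.
        ((p4 \land (p3 \to \lnot p4)) \lor p4): β-rule — branch into (p4 \land (p3 \to \lnot p4))  //  p4.
          branch 1.2.1 (add (p4 \land (p3 \to \lnot p4))):
            (p4 \land (p3 \to \lnot p4)): α-rule — add p4, (p3 \to \lnot p4).
            (p3 \to \lnot p4): β-rule — branch into \lnot p3  //  \lnot p4.
              branch 1.2.1.1 (add \lnot p3):
                ○ open, literals {p3=0, p4=1}.
              branch 1.2.1.2 (add \lnot p4):
                × closes — contains both p4 and \lnot p4.
          branch 1.2.2 (add p4):
            ○ open, literals {p3=0, p4=1}.
  branch 2 (add \lnot (p2 \to (p4 \land \lnot p1))):
    \lnot (p2 \to (p4 \land \lnot p1)): α-rule — add p2, \lnot (p4 \land \lnot p1).
    \lnot (p4 \land \lnot p1): β-rule — branch into \lnot p4  //  \lnot \lnot p1.
      branch 2.1 (add \lnot p4):
        ○ open, literals {p2=1, p4=0}.
      branch 2.2 (add \lnot \lnot p1):
        ○ open, literals {p1=1, p2=1}.
2 branches closed, 6 open.
Each open branch fixes some atoms; the unmentioned ones are free. Counting distinct full assignments: branch {p3=1, p4=0} (p1, p2, p5) contributes 8 new; branch {p3=1, p4=0} (p1, p2, p5) contributes 0 new; branch {p3=0, p4=1} (p1, p2, p5) contributes 8 new; branch {p3=0, p4=1} (p1, p2, p5) contributes 0 new; branch {p2=1, p4=0} (p1, p3, p5) contributes 4 new; branch {p1=1, p2=1} (p3, p4, p5) contributes 2 new. Total: 22.

22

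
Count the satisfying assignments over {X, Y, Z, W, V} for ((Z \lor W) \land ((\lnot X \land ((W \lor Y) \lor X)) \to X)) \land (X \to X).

14

Initial set: {(((Z \lor W) \land ((\lnot X \land ((W \lor Y) \lor X)) \to X)) \land (X \to X))}.
(((Z \lor W) \land ((\lnot X \land ((W \lor Y) \lor X)) \to X)) \land (X \to X)): α-rule — add ((Z \lor W) \land ((\lnot X \land ((W \lor Y) \lor X)) \to X)), (X \to X).
((Z \lor W) \land ((\lnot X \land ((W \lor Y) \lor X)) \to X)): α-rule — add (Z \lor W), ((\lnot X \land ((W \lor Y) \lor X)) \to X).
(X \to X): β-rule — branch into \lnot X  //  X.
  branch 1 (add \lnot X):
    (Z \lor W): β-rule — branch into Z  //  W.
      branch 1.1 (add Z):
        ((\lnot X \land ((W \lor Y) \lor X)) \to X): β-rule — branch into \lnot (\lnot X \land ((W \lor Y) \lor X))  //  X.
          branch 1.1.1 (add \lnot (\lnot X \land ((W \lor Y) \lor X))):
            \lnot (\lnot X \land ((W \lor Y) \lor X)): β-rule — branch into \lnot \lnot X  //  \lnot ((W \lor Y) \lor X).
              branch 1.1.1.1 (add \lnot \lnot X):
                × closes — contains both X and \lnot X.
              branch 1.1.1.2 (add \lnot ((W \lor Y) \lor X)):
                \lnot ((W \lor Y) \lor X): α-rule — add \lnot (W \lor Y), \lnot X.
                \lnot (W \lor Y): α-rule — add \lnot W, \lnot Y.
                ○ open, literals {W=F, X=F, Y=F, Z=T}.
          branch 1.1.2 (add X):
            × closes — contains both X and \lnot X.
      branch 1.2 (add W):
        ((\lnot X \land ((W \lor Y) \lor X)) \to X): β-rule — branch into \lnot (\lnot X \land ((W \lor Y) \lor X))  //  X.
          branch 1.2.1 (add \lnot (\lnot X \land ((W \lor Y) \lor X))):
            \lnot (\lnot X \land ((W \lor Y) \lor X)): β-rule — branch into \lnot \lnot X  //  \lnot ((W \lor Y) \lor X).
              branch 1.2.1.1 (add \lnot \lnot X):
                × closes — contains both X and \lnot X.
              branch 1.2.1.2 (add \lnot ((W \lor Y) \lor X)):
                \lnot ((W \lor Y) \lor X): α-rule — add \lnot (W \lor Y), \lnot X.
                \lnot (W \lor Y): α-rule — add \lnot W, \lnot Y.
                × closes — contains both W and \lnot W.
          branch 1.2.2 (add X):
            × closes — contains both X and \lnot X.
  branch 2 (add X):
    (Z \lor W): β-rule — branch into Z  //  W.
      branch 2.1 (add Z):
        ((\lnot X \land ((W \lor Y) \lor X)) \to X): β-rule — branch into \lnot (\lnot X \land ((W \lor Y) \lor X))  //  X.
          branch 2.1.1 (add \lnot (\lnot X \land ((W \lor Y) \lor X))):
            \lnot (\lnot X \land ((W \lor Y) \lor X)): β-rule — branch into \lnot \lnot X  //  \lnot ((W \lor Y) \lor X).
              branch 2.1.1.1 (add \lnot \lnot X):
                ○ open, literals {X=T, Z=T}.
              branch 2.1.1.2 (add \lnot ((W \lor Y) \lor X)):
                \lnot ((W \lor Y) \lor X): α-rule — add \lnot (W \lor Y), \lnot X.
                × closes — contains both X and \lnot X.
          branch 2.1.2 (add X):
            ○ open, literals {X=T, Z=T}.
      branch 2.2 (add W):
        ((\lnot X \land ((W \lor Y) \lor X)) \to X): β-rule — branch into \lnot (\lnot X \land ((W \lor Y) \lor X))  //  X.
          branch 2.2.1 (add \lnot (\lnot X \land ((W \lor Y) \lor X))):
            \lnot (\lnot X \land ((W \lor Y) \lor X)): β-rule — branch into \lnot \lnot X  //  \lnot ((W \lor Y) \lor X).
              branch 2.2.1.1 (add \lnot \lnot X):
                ○ open, literals {W=T, X=T}.
              branch 2.2.1.2 (add \lnot ((W \lor Y) \lor X)):
                \lnot ((W \lor Y) \lor X): α-rule — add \lnot (W \lor Y), \lnot X.
                × closes — contains both X and \lnot X.
          branch 2.2.2 (add X):
            ○ open, literals {W=T, X=T}.
7 branches closed, 5 open.
Each open branch fixes some atoms; the unmentioned ones are free. Counting distinct full assignments: branch {W=F, X=F, Y=F, Z=T} (V) contributes 2 new; branch {X=T, Z=T} (Y, W, V) contributes 8 new; branch {X=T, Z=T} (Y, W, V) contributes 0 new; branch {W=T, X=T} (Y, Z, V) contributes 4 new; branch {W=T, X=T} (Y, Z, V) contributes 0 new. Total: 14.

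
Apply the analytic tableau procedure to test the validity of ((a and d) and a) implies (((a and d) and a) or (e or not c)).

Assume the negation and expand:
Initial set: {F (((a and d) and a) implies (((a and d) and a) or (e or not c)))}.
F (((a and d) and a) implies (((a and d) and a) or (e or not c))): α-rule — add T ((a and d) and a), F (((a and d) and a) or (e or not c)).
T ((a and d) and a): α-rule — add T (a and d), T a.
F (((a and d) and a) or (e or not c)): α-rule — add F ((a and d) and a), F (e or not c).
T (a and d): α-rule — add T a, T d.
F (e or not c): α-rule — add F e, F not c.
F ((a and d) and a): β-rule — branch into F (a and d)  //  F a.
  branch 1 (add F (a and d)):
    F (a and d): β-rule — branch into F a  //  F d.
      branch 1.1 (add F a):
        × closes — contains both a and not a.
      branch 1.2 (add F d):
        × closes — contains both d and not d.
  branch 2 (add F a):
    × closes — contains both a and not a.
All 3 branches close.
Every branch closed, so the negation is unsatisfiable and the formula is valid.

Valid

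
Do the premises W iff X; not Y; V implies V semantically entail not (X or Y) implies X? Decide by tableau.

No

Initial set: {(W iff X); not Y; (V implies V); not (not (X or Y) implies X)}.
not (not (X or Y) implies X): α-rule — add not (X or Y), not X.
not (X or Y): α-rule — add not X, not Y.
(W iff X): β-rule — branch into W, X  //  not W, not X.
  branch 1 (add W, X):
    × closes — contains both X and not X.
  branch 2 (add not W, not X):
    (V implies V): β-rule — branch into not V  //  V.
      branch 2.1 (add not V):
        ○ open, literals {V=false, W=false, X=false, Y=false}.
      branch 2.2 (add V):
        ○ open, literals {V=true, W=false, X=false, Y=false}.
1 branch closed, 2 open.
An open branch gives a countermodel: V=false, W=false, X=false, Y=false (unmentioned atoms arbitrary); the premises hold there but the conclusion fails.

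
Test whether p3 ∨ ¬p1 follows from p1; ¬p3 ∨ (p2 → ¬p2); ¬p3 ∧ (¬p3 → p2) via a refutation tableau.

No

Initial set: {p1; (¬p3 ∨ (p2 → ¬p2)); (¬p3 ∧ (¬p3 → p2)); ¬(p3 ∨ ¬p1)}.
(¬p3 ∧ (¬p3 → p2)): α-rule — add ¬p3, (¬p3 → p2).
¬(p3 ∨ ¬p1): α-rule — add ¬p3, ¬¬p1.
(¬p3 ∨ (p2 → ¬p2)): β-rule — branch into ¬p3  //  (p2 → ¬p2).
  branch 1 (add ¬p3):
    (¬p3 → p2): β-rule — branch into ¬¬p3  //  p2.
      branch 1.1 (add ¬¬p3):
        × closes — contains both p3 and ¬p3.
      branch 1.2 (add p2):
        ○ open, literals {p1=T, p2=T, p3=F}.
  branch 2 (add (p2 → ¬p2)):
    (¬p3 → p2): β-rule — branch into ¬¬p3  //  p2.
      branch 2.1 (add ¬¬p3):
        × closes — contains both p3 and ¬p3.
      branch 2.2 (add p2):
        (p2 → ¬p2): β-rule — branch into ¬p2  //  ¬p2.
          branch 2.2.1 (add ¬p2):
            × closes — contains both p2 and ¬p2.
          branch 2.2.2 (add ¬p2):
            × closes — contains both p2 and ¬p2.
4 branches closed, 1 open.
An open branch gives a countermodel: p1=T, p2=T, p3=F (unmentioned atoms arbitrary); the premises hold there but the conclusion fails.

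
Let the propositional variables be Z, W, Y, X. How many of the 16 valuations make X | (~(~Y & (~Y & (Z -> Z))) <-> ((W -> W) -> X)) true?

Initial set: {(X | (~(~Y & (~Y & (Z -> Z))) <-> ((W -> W) -> X)))}.
(X | (~(~Y & (~Y & (Z -> Z))) <-> ((W -> W) -> X))): β-rule — branch into X  //  (~(~Y & (~Y & (Z -> Z))) <-> ((W -> W) -> X)).
  branch 1 (add X):
    ○ open, literals {X=1}.
  branch 2 (add (~(~Y & (~Y & (Z -> Z))) <-> ((W -> W) -> X))):
    (~(~Y & (~Y & (Z -> Z))) <-> ((W -> W) -> X)): β-rule — branch into ~(~Y & (~Y & (Z -> Z))), ((W -> W) -> X)  //  ~~(~Y & (~Y & (Z -> Z))), ~((W -> W) -> X).
      branch 2.1 (add ~(~Y & (~Y & (Z -> Z))), ((W -> W) -> X)):
        ~(~Y & (~Y & (Z -> Z))): β-rule — branch into ~~Y  //  ~(~Y & (Z -> Z)).
          branch 2.1.1 (add ~~Y):
            ((W -> W) -> X): β-rule — branch into ~(W -> W)  //  X.
              branch 2.1.1.1 (add ~(W -> W)):
                ~(W -> W): α-rule — add W, ~W.
                × closes — contains both W and ~W.
              branch 2.1.1.2 (add X):
                ○ open, literals {X=1, Y=1}.
          branch 2.1.2 (add ~(~Y & (Z -> Z))):
            ((W -> W) -> X): β-rule — branch into ~(W -> W)  //  X.
              branch 2.1.2.1 (add ~(W -> W)):
                ~(W -> W): α-rule — add W, ~W.
                × closes — contains both W and ~W.
              branch 2.1.2.2 (add X):
                ~(~Y & (Z -> Z)): β-rule — branch into ~~Y  //  ~(Z -> Z).
                  branch 2.1.2.2.1 (add ~~Y):
                    ○ open, literals {X=1, Y=1}.
                  branch 2.1.2.2.2 (add ~(Z -> Z)):
                    ~(Z -> Z): α-rule — add Z, ~Z.
                    × closes — contains both Z and ~Z.
      branch 2.2 (add ~~(~Y & (~Y & (Z -> Z))), ~((W -> W) -> X)):
        ~~(~Y & (~Y & (Z -> Z))): α-rule — add ~Y, (~Y & (Z -> Z)).
        ~((W -> W) -> X): α-rule — add (W -> W), ~X.
        (~Y & (Z -> Z)): α-rule — add ~Y, (Z -> Z).
        (W -> W): β-rule — branch into ~W  //  W.
          branch 2.2.1 (add ~W):
            (Z -> Z): β-rule — branch into ~Z  //  Z.
              branch 2.2.1.1 (add ~Z):
                ○ open, literals {W=0, X=0, Y=0, Z=0}.
              branch 2.2.1.2 (add Z):
                ○ open, literals {W=0, X=0, Y=0, Z=1}.
          branch 2.2.2 (add W):
            (Z -> Z): β-rule — branch into ~Z  //  Z.
              branch 2.2.2.1 (add ~Z):
                ○ open, literals {W=1, X=0, Y=0, Z=0}.
              branch 2.2.2.2 (add Z):
                ○ open, literals {W=1, X=0, Y=0, Z=1}.
3 branches closed, 7 open.
Each open branch fixes some atoms; the unmentioned ones are free. Counting distinct full assignments: branch {X=1} (Z, W, Y) contributes 8 new; branch {X=1, Y=1} (Z, W) contributes 0 new; branch {X=1, Y=1} (Z, W) contributes 0 new; branch {W=0, X=0, Y=0, Z=0} (none free) contributes 1 new; branch {W=0, X=0, Y=0, Z=1} (none free) contributes 1 new; branch {W=1, X=0, Y=0, Z=0} (none free) contributes 1 new; branch {W=1, X=0, Y=0, Z=1} (none free) contributes 1 new. Total: 12.

12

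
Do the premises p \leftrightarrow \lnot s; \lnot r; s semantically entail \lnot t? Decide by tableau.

Initial set: {T (p \leftrightarrow \lnot s); T \lnot r; T s; F \lnot t}.
T (p \leftrightarrow \lnot s): β-rule — branch into T p, T \lnot s  //  F p, F \lnot s.
  branch 1 (add T p, T \lnot s):
    × closes — contains both s and \lnot s.
  branch 2 (add F p, F \lnot s):
    ○ open, literals {p=0, r=0, s=1, t=1}.
1 branch closed, 1 open.
An open branch gives a countermodel: p=0, r=0, s=1, t=1 (unmentioned atoms arbitrary); the premises hold there but the conclusion fails.

No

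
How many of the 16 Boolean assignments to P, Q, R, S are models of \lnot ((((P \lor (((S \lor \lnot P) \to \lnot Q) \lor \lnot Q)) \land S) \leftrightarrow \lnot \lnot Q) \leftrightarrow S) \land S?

6

Initial set: {(\lnot ((((P \lor (((S \lor \lnot P) \to \lnot Q) \lor \lnot Q)) \land S) \leftrightarrow \lnot \lnot Q) \leftrightarrow S) \land S)}.
(\lnot ((((P \lor (((S \lor \lnot P) \to \lnot Q) \lor \lnot Q)) \land S) \leftrightarrow \lnot \lnot Q) \leftrightarrow S) \land S): α-rule — add \lnot ((((P \lor (((S \lor \lnot P) \to \lnot Q) \lor \lnot Q)) \land S) \leftrightarrow \lnot \lnot Q) \leftrightarrow S), S.
\lnot ((((P \lor (((S \lor \lnot P) \to \lnot Q) \lor \lnot Q)) \land S) \leftrightarrow \lnot \lnot Q) \leftrightarrow S): β-rule — branch into (((P \lor (((S \lor \lnot P) \to \lnot Q) \lor \lnot Q)) \land S) \leftrightarrow \lnot \lnot Q), \lnot S  //  \lnot (((P \lor (((S \lor \lnot P) \to \lnot Q) \lor \lnot Q)) \land S) \leftrightarrow \lnot \lnot Q), S.
  branch 1 (add (((P \lor (((S \lor \lnot P) \to \lnot Q) \lor \lnot Q)) \land S) \leftrightarrow \lnot \lnot Q), \lnot S):
    × closes — contains both S and \lnot S.
  branch 2 (add \lnot (((P \lor (((S \lor \lnot P) \to \lnot Q) \lor \lnot Q)) \land S) \leftrightarrow \lnot \lnot Q), S):
    \lnot (((P \lor (((S \lor \lnot P) \to \lnot Q) \lor \lnot Q)) \land S) \leftrightarrow \lnot \lnot Q): β-rule — branch into ((P \lor (((S \lor \lnot P) \to \lnot Q) \lor \lnot Q)) \land S), \lnot \lnot \lnot Q  //  \lnot ((P \lor (((S \lor \lnot P) \to \lnot Q) \lor \lnot Q)) \land S), \lnot \lnot Q.
      branch 2.1 (add ((P \lor (((S \lor \lnot P) \to \lnot Q) \lor \lnot Q)) \land S), \lnot \lnot \lnot Q):
        ((P \lor (((S \lor \lnot P) \to \lnot Q) \lor \lnot Q)) \land S): α-rule — add (P \lor (((S \lor \lnot P) \to \lnot Q) \lor \lnot Q)), S.
        \lnot \lnot \lnot Q: drop double negation, giving \lnot Q.
        (P \lor (((S \lor \lnot P) \to \lnot Q) \lor \lnot Q)): β-rule — branch into P  //  (((S \lor \lnot P) \to \lnot Q) \lor \lnot Q).
          branch 2.1.1 (add P):
            ○ open, literals {P=T, Q=F, S=T}.
          branch 2.1.2 (add (((S \lor \lnot P) \to \lnot Q) \lor \lnot Q)):
            (((S \lor \lnot P) \to \lnot Q) \lor \lnot Q): β-rule — branch into ((S \lor \lnot P) \to \lnot Q)  //  \lnot Q.
              branch 2.1.2.1 (add ((S \lor \lnot P) \to \lnot Q)):
                ((S \lor \lnot P) \to \lnot Q): β-rule — branch into \lnot (S \lor \lnot P)  //  \lnot Q.
                  branch 2.1.2.1.1 (add \lnot (S \lor \lnot P)):
                    \lnot (S \lor \lnot P): α-rule — add \lnot S, \lnot \lnot P.
                    × closes — contains both S and \lnot S.
                  branch 2.1.2.1.2 (add \lnot Q):
                    ○ open, literals {Q=F, S=T}.
              branch 2.1.2.2 (add \lnot Q):
                ○ open, literals {Q=F, S=T}.
      branch 2.2 (add \lnot ((P \lor (((S \lor \lnot P) \to \lnot Q) \lor \lnot Q)) \land S), \lnot \lnot Q):
        \lnot \lnot Q: drop double negation, giving Q.
        \lnot ((P \lor (((S \lor \lnot P) \to \lnot Q) \lor \lnot Q)) \land S): β-rule — branch into \lnot (P \lor (((S \lor \lnot P) \to \lnot Q) \lor \lnot Q))  //  \lnot S.
          branch 2.2.1 (add \lnot (P \lor (((S \lor \lnot P) \to \lnot Q) \lor \lnot Q))):
            \lnot (P \lor (((S \lor \lnot P) \to \lnot Q) \lor \lnot Q)): α-rule — add \lnot P, \lnot (((S \lor \lnot P) \to \lnot Q) \lor \lnot Q).
            \lnot (((S \lor \lnot P) \to \lnot Q) \lor \lnot Q): α-rule — add \lnot ((S \lor \lnot P) \to \lnot Q), \lnot \lnot Q.
            \lnot ((S \lor \lnot P) \to \lnot Q): α-rule — add (S \lor \lnot P), \lnot \lnot Q.
            (S \lor \lnot P): β-rule — branch into S  //  \lnot P.
              branch 2.2.1.1 (add S):
                ○ open, literals {P=F, Q=T, S=T}.
              branch 2.2.1.2 (add \lnot P):
                ○ open, literals {P=F, Q=T, S=T}.
          branch 2.2.2 (add \lnot S):
            × closes — contains both S and \lnot S.
3 branches closed, 5 open.
Each open branch fixes some atoms; the unmentioned ones are free. Counting distinct full assignments: branch {P=T, Q=F, S=T} (R) contributes 2 new; branch {Q=F, S=T} (P, R) contributes 2 new; branch {Q=F, S=T} (P, R) contributes 0 new; branch {P=F, Q=T, S=T} (R) contributes 2 new; branch {P=F, Q=T, S=T} (R) contributes 0 new. Total: 6.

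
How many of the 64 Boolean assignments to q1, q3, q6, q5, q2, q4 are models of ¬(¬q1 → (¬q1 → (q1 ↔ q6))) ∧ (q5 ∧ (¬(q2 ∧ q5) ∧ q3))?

Initial set: {(¬(¬q1 → (¬q1 → (q1 ↔ q6))) ∧ (q5 ∧ (¬(q2 ∧ q5) ∧ q3)))}.
(¬(¬q1 → (¬q1 → (q1 ↔ q6))) ∧ (q5 ∧ (¬(q2 ∧ q5) ∧ q3))): α-rule — add ¬(¬q1 → (¬q1 → (q1 ↔ q6))), (q5 ∧ (¬(q2 ∧ q5) ∧ q3)).
¬(¬q1 → (¬q1 → (q1 ↔ q6))): α-rule — add ¬q1, ¬(¬q1 → (q1 ↔ q6)).
(q5 ∧ (¬(q2 ∧ q5) ∧ q3)): α-rule — add q5, (¬(q2 ∧ q5) ∧ q3).
¬(¬q1 → (q1 ↔ q6)): α-rule — add ¬q1, ¬(q1 ↔ q6).
(¬(q2 ∧ q5) ∧ q3): α-rule — add ¬(q2 ∧ q5), q3.
¬(q1 ↔ q6): β-rule — branch into q1, ¬q6  //  ¬q1, q6.
  branch 1 (add q1, ¬q6):
    × closes — contains both q1 and ¬q1.
  branch 2 (add ¬q1, q6):
    ¬(q2 ∧ q5): β-rule — branch into ¬q2  //  ¬q5.
      branch 2.1 (add ¬q2):
        ○ open, literals {q1=false, q2=false, q3=true, q5=true, q6=true}.
      branch 2.2 (add ¬q5):
        × closes — contains both q5 and ¬q5.
2 branches closed, 1 open.
Each open branch fixes some atoms; the unmentioned ones are free. Counting distinct full assignments: branch {q1=false, q2=false, q3=true, q5=true, q6=true} (q4) contributes 2 new. Total: 2.

2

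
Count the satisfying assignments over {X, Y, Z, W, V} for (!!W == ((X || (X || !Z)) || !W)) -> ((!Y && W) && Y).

Initial set: {((!!W == ((X || (X || !Z)) || !W)) -> ((!Y && W) && Y))}.
((!!W == ((X || (X || !Z)) || !W)) -> ((!Y && W) && Y)): β-rule — branch into !(!!W == ((X || (X || !Z)) || !W))  //  ((!Y && W) && Y).
  branch 1 (add !(!!W == ((X || (X || !Z)) || !W))):
    !(!!W == ((X || (X || !Z)) || !W)): β-rule — branch into !!W, !((X || (X || !Z)) || !W)  //  !!!W, ((X || (X || !Z)) || !W).
      branch 1.1 (add !!W, !((X || (X || !Z)) || !W)):
        !!W: drop double negation, giving W.
        !((X || (X || !Z)) || !W): α-rule — add !(X || (X || !Z)), !!W.
        !(X || (X || !Z)): α-rule — add !X, !(X || !Z).
        !(X || !Z): α-rule — add !X, !!Z.
        ○ open, literals {W=T, X=F, Z=T}.
      branch 1.2 (add !!!W, ((X || (X || !Z)) || !W)):
        !!!W: drop double negation, giving !W.
        ((X || (X || !Z)) || !W): β-rule — branch into (X || (X || !Z))  //  !W.
          branch 1.2.1 (add (X || (X || !Z))):
            (X || (X || !Z)): β-rule — branch into X  //  (X || !Z).
              branch 1.2.1.1 (add X):
                ○ open, literals {W=F, X=T}.
              branch 1.2.1.2 (add (X || !Z)):
                (X || !Z): β-rule — branch into X  //  !Z.
                  branch 1.2.1.2.1 (add X):
                    ○ open, literals {W=F, X=T}.
                  branch 1.2.1.2.2 (add !Z):
                    ○ open, literals {W=F, Z=F}.
          branch 1.2.2 (add !W):
            ○ open, literals {W=F}.
  branch 2 (add ((!Y && W) && Y)):
    ((!Y && W) && Y): α-rule — add (!Y && W), Y.
    (!Y && W): α-rule — add !Y, W.
    × closes — contains both Y and !Y.
1 branch closed, 5 open.
Each open branch fixes some atoms; the unmentioned ones are free. Counting distinct full assignments: branch {W=T, X=F, Z=T} (Y, V) contributes 4 new; branch {W=F, X=T} (Y, Z, V) contributes 8 new; branch {W=F, X=T} (Y, Z, V) contributes 0 new; branch {W=F, Z=F} (X, Y, V) contributes 4 new; branch {W=F} (X, Y, Z, V) contributes 4 new. Total: 20.

20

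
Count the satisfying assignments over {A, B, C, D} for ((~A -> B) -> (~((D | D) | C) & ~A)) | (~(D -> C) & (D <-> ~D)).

5

Initial set: {(((~A -> B) -> (~((D | D) | C) & ~A)) | (~(D -> C) & (D <-> ~D)))}.
(((~A -> B) -> (~((D | D) | C) & ~A)) | (~(D -> C) & (D <-> ~D))): β-rule — branch into ((~A -> B) -> (~((D | D) | C) & ~A))  //  (~(D -> C) & (D <-> ~D)).
  branch 1 (add ((~A -> B) -> (~((D | D) | C) & ~A))):
    ((~A -> B) -> (~((D | D) | C) & ~A)): β-rule — branch into ~(~A -> B)  //  (~((D | D) | C) & ~A).
      branch 1.1 (add ~(~A -> B)):
        ~(~A -> B): α-rule — add ~A, ~B.
        ○ open, literals {A=F, B=F}.
      branch 1.2 (add (~((D | D) | C) & ~A)):
        (~((D | D) | C) & ~A): α-rule — add ~((D | D) | C), ~A.
        ~((D | D) | C): α-rule — add ~(D | D), ~C.
        ~(D | D): α-rule — add ~D, ~D.
        ○ open, literals {A=F, C=F, D=F}.
  branch 2 (add (~(D -> C) & (D <-> ~D))):
    (~(D -> C) & (D <-> ~D)): α-rule — add ~(D -> C), (D <-> ~D).
    ~(D -> C): α-rule — add D, ~C.
    (D <-> ~D): β-rule — branch into D, ~D  //  ~D, ~~D.
      branch 2.1 (add D, ~D):
        × closes — contains both D and ~D.
      branch 2.2 (add ~D, ~~D):
        × closes — contains both D and ~D.
2 branches closed, 2 open.
Each open branch fixes some atoms; the unmentioned ones are free. Counting distinct full assignments: branch {A=F, B=F} (C, D) contributes 4 new; branch {A=F, C=F, D=F} (B) contributes 1 new. Total: 5.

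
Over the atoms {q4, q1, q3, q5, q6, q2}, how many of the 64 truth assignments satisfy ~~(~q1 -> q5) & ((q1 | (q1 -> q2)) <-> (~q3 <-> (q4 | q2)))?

Initial set: {(~~(~q1 -> q5) & ((q1 | (q1 -> q2)) <-> (~q3 <-> (q4 | q2))))}.
(~~(~q1 -> q5) & ((q1 | (q1 -> q2)) <-> (~q3 <-> (q4 | q2)))): α-rule — add ~~(~q1 -> q5), ((q1 | (q1 -> q2)) <-> (~q3 <-> (q4 | q2))).
~~(~q1 -> q5): drop double negation, giving (~q1 -> q5).
((q1 | (q1 -> q2)) <-> (~q3 <-> (q4 | q2))): β-rule — branch into (q1 | (q1 -> q2)), (~q3 <-> (q4 | q2))  //  ~(q1 | (q1 -> q2)), ~(~q3 <-> (q4 | q2)).
  branch 1 (add (q1 | (q1 -> q2)), (~q3 <-> (q4 | q2))):
    (~q1 -> q5): β-rule — branch into ~~q1  //  q5.
      branch 1.1 (add ~~q1):
        (q1 | (q1 -> q2)): β-rule — branch into q1  //  (q1 -> q2).
          branch 1.1.1 (add q1):
            (~q3 <-> (q4 | q2)): β-rule — branch into ~q3, (q4 | q2)  //  ~~q3, ~(q4 | q2).
              branch 1.1.1.1 (add ~q3, (q4 | q2)):
                (q4 | q2): β-rule — branch into q4  //  q2.
                  branch 1.1.1.1.1 (add q4):
                    ○ open, literals {q1=T, q3=F, q4=T}.
                  branch 1.1.1.1.2 (add q2):
                    ○ open, literals {q1=T, q2=T, q3=F}.
              branch 1.1.1.2 (add ~~q3, ~(q4 | q2)):
                ~(q4 | q2): α-rule — add ~q4, ~q2.
                ○ open, literals {q1=T, q2=F, q3=T, q4=F}.
          branch 1.1.2 (add (q1 -> q2)):
            (~q3 <-> (q4 | q2)): β-rule — branch into ~q3, (q4 | q2)  //  ~~q3, ~(q4 | q2).
              branch 1.1.2.1 (add ~q3, (q4 | q2)):
                (q1 -> q2): β-rule — branch into ~q1  //  q2.
                  branch 1.1.2.1.1 (add ~q1):
                    × closes — contains both q1 and ~q1.
                  branch 1.1.2.1.2 (add q2):
                    (q4 | q2): β-rule — branch into q4  //  q2.
                      branch 1.1.2.1.2.1 (add q4):
                        ○ open, literals {q1=T, q2=T, q3=F, q4=T}.
                      branch 1.1.2.1.2.2 (add q2):
                        ○ open, literals {q1=T, q2=T, q3=F}.
              branch 1.1.2.2 (add ~~q3, ~(q4 | q2)):
                ~(q4 | q2): α-rule — add ~q4, ~q2.
                (q1 -> q2): β-rule — branch into ~q1  //  q2.
                  branch 1.1.2.2.1 (add ~q1):
                    × closes — contains both q1 and ~q1.
                  branch 1.1.2.2.2 (add q2):
                    × closes — contains both q2 and ~q2.
      branch 1.2 (add q5):
        (q1 | (q1 -> q2)): β-rule — branch into q1  //  (q1 -> q2).
          branch 1.2.1 (add q1):
            (~q3 <-> (q4 | q2)): β-rule — branch into ~q3, (q4 | q2)  //  ~~q3, ~(q4 | q2).
              branch 1.2.1.1 (add ~q3, (q4 | q2)):
                (q4 | q2): β-rule — branch into q4  //  q2.
                  branch 1.2.1.1.1 (add q4):
                    ○ open, literals {q1=T, q3=F, q4=T, q5=T}.
                  branch 1.2.1.1.2 (add q2):
                    ○ open, literals {q1=T, q2=T, q3=F, q5=T}.
              branch 1.2.1.2 (add ~~q3, ~(q4 | q2)):
                ~(q4 | q2): α-rule — add ~q4, ~q2.
                ○ open, literals {q1=T, q2=F, q3=T, q4=F, q5=T}.
          branch 1.2.2 (add (q1 -> q2)):
            (~q3 <-> (q4 | q2)): β-rule — branch into ~q3, (q4 | q2)  //  ~~q3, ~(q4 | q2).
              branch 1.2.2.1 (add ~q3, (q4 | q2)):
                (q1 -> q2): β-rule — branch into ~q1  //  q2.
                  branch 1.2.2.1.1 (add ~q1):
                    (q4 | q2): β-rule — branch into q4  //  q2.
                      branch 1.2.2.1.1.1 (add q4):
                        ○ open, literals {q1=F, q3=F, q4=T, q5=T}.
                      branch 1.2.2.1.1.2 (add q2):
                        ○ open, literals {q1=F, q2=T, q3=F, q5=T}.
                  branch 1.2.2.1.2 (add q2):
                    (q4 | q2): β-rule — branch into q4  //  q2.
                      branch 1.2.2.1.2.1 (add q4):
                        ○ open, literals {q2=T, q3=F, q4=T, q5=T}.
                      branch 1.2.2.1.2.2 (add q2):
                        ○ open, literals {q2=T, q3=F, q5=T}.
              branch 1.2.2.2 (add ~~q3, ~(q4 | q2)):
                ~(q4 | q2): α-rule — add ~q4, ~q2.
                (q1 -> q2): β-rule — branch into ~q1  //  q2.
                  branch 1.2.2.2.1 (add ~q1):
                    ○ open, literals {q1=F, q2=F, q3=T, q4=F, q5=T}.
                  branch 1.2.2.2.2 (add q2):
                    × closes — contains both q2 and ~q2.
  branch 2 (add ~(q1 | (q1 -> q2)), ~(~q3 <-> (q4 | q2))):
    ~(q1 | (q1 -> q2)): α-rule — add ~q1, ~(q1 -> q2).
    ~(q1 -> q2): α-rule — add q1, ~q2.
    × closes — contains both q1 and ~q1.
5 branches closed, 13 open.
Each open branch fixes some atoms; the unmentioned ones are free. Counting distinct full assignments: branch {q1=T, q3=F, q4=T} (q5, q6, q2) contributes 8 new; branch {q1=T, q2=T, q3=F} (q4, q5, q6) contributes 4 new; branch {q1=T, q2=F, q3=T, q4=F} (q5, q6) contributes 4 new; branch {q1=T, q2=T, q3=F, q4=T} (q5, q6) contributes 0 new; branch {q1=T, q2=T, q3=F} (q4, q5, q6) contributes 0 new; branch {q1=T, q3=F, q4=T, q5=T} (q6, q2) contributes 0 new; branch {q1=T, q2=T, q3=F, q5=T} (q4, q6) contributes 0 new; branch {q1=T, q2=F, q3=T, q4=F, q5=T} (q6) contributes 0 new; branch {q1=F, q3=F, q4=T, q5=T} (q6, q2) contributes 4 new; branch {q1=F, q2=T, q3=F, q5=T} (q4, q6) contributes 2 new; branch {q2=T, q3=F, q4=T, q5=T} (q1, q6) contributes 0 new; branch {q2=T, q3=F, q5=T} (q4, q1, q6) contributes 0 new; branch {q1=F, q2=F, q3=T, q4=F, q5=T} (q6) contributes 2 new. Total: 24.

24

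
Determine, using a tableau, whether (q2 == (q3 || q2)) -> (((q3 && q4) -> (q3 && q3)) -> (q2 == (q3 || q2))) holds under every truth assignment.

Valid

Assume the negation and expand:
Initial set: {!((q2 == (q3 || q2)) -> (((q3 && q4) -> (q3 && q3)) -> (q2 == (q3 || q2))))}.
!((q2 == (q3 || q2)) -> (((q3 && q4) -> (q3 && q3)) -> (q2 == (q3 || q2)))): α-rule — add (q2 == (q3 || q2)), !(((q3 && q4) -> (q3 && q3)) -> (q2 == (q3 || q2))).
!(((q3 && q4) -> (q3 && q3)) -> (q2 == (q3 || q2))): α-rule — add ((q3 && q4) -> (q3 && q3)), !(q2 == (q3 || q2)).
(q2 == (q3 || q2)): β-rule — branch into q2, (q3 || q2)  //  !q2, !(q3 || q2).
  branch 1 (add q2, (q3 || q2)):
    ((q3 && q4) -> (q3 && q3)): β-rule — branch into !(q3 && q4)  //  (q3 && q3).
      branch 1.1 (add !(q3 && q4)):
        !(q2 == (q3 || q2)): β-rule — branch into q2, !(q3 || q2)  //  !q2, (q3 || q2).
          branch 1.1.1 (add q2, !(q3 || q2)):
            !(q3 || q2): α-rule — add !q3, !q2.
            × closes — contains both q2 and !q2.
          branch 1.1.2 (add !q2, (q3 || q2)):
            × closes — contains both q2 and !q2.
      branch 1.2 (add (q3 && q3)):
        (q3 && q3): α-rule — add q3, q3.
        !(q2 == (q3 || q2)): β-rule — branch into q2, !(q3 || q2)  //  !q2, (q3 || q2).
          branch 1.2.1 (add q2, !(q3 || q2)):
            !(q3 || q2): α-rule — add !q3, !q2.
            × closes — contains both q3 and !q3.
          branch 1.2.2 (add !q2, (q3 || q2)):
            × closes — contains both q2 and !q2.
  branch 2 (add !q2, !(q3 || q2)):
    !(q3 || q2): α-rule — add !q3, !q2.
    ((q3 && q4) -> (q3 && q3)): β-rule — branch into !(q3 && q4)  //  (q3 && q3).
      branch 2.1 (add !(q3 && q4)):
        !(q2 == (q3 || q2)): β-rule — branch into q2, !(q3 || q2)  //  !q2, (q3 || q2).
          branch 2.1.1 (add q2, !(q3 || q2)):
            × closes — contains both q2 and !q2.
          branch 2.1.2 (add !q2, (q3 || q2)):
            !(q3 && q4): β-rule — branch into !q3  //  !q4.
              branch 2.1.2.1 (add !q3):
                (q3 || q2): β-rule — branch into q3  //  q2.
                  branch 2.1.2.1.1 (add q3):
                    × closes — contains both q3 and !q3.
                  branch 2.1.2.1.2 (add q2):
                    × closes — contains both q2 and !q2.
              branch 2.1.2.2 (add !q4):
                (q3 || q2): β-rule — branch into q3  //  q2.
                  branch 2.1.2.2.1 (add q3):
                    × closes — contains both q3 and !q3.
                  branch 2.1.2.2.2 (add q2):
                    × closes — contains both q2 and !q2.
      branch 2.2 (add (q3 && q3)):
        (q3 && q3): α-rule — add q3, q3.
        × closes — contains both q3 and !q3.
All 10 branches close.
Every branch closed, so the negation is unsatisfiable and the formula is valid.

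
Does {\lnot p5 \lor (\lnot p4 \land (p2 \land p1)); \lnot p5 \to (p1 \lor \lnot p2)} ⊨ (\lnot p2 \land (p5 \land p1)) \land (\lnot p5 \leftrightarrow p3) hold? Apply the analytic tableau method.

Initial set: {T (\lnot p5 \lor (\lnot p4 \land (p2 \land p1))); T (\lnot p5 \to (p1 \lor \lnot p2)); F ((\lnot p2 \land (p5 \land p1)) \land (\lnot p5 \leftrightarrow p3))}.
T (\lnot p5 \lor (\lnot p4 \land (p2 \land p1))): β-rule — branch into T \lnot p5  //  T (\lnot p4 \land (p2 \land p1)).
  branch 1 (add T \lnot p5):
    T (\lnot p5 \to (p1 \lor \lnot p2)): β-rule — branch into F \lnot p5  //  T (p1 \lor \lnot p2).
      branch 1.1 (add F \lnot p5):
        × closes — contains both p5 and \lnot p5.
      branch 1.2 (add T (p1 \lor \lnot p2)):
        F ((\lnot p2 \land (p5 \land p1)) \land (\lnot p5 \leftrightarrow p3)): β-rule — branch into F (\lnot p2 \land (p5 \land p1))  //  F (\lnot p5 \leftrightarrow p3).
          branch 1.2.1 (add F (\lnot p2 \land (p5 \land p1))):
            T (p1 \lor \lnot p2): β-rule — branch into T p1  //  T \lnot p2.
              branch 1.2.1.1 (add T p1):
                F (\lnot p2 \land (p5 \land p1)): β-rule — branch into F \lnot p2  //  F (p5 \land p1).
                  branch 1.2.1.1.1 (add F \lnot p2):
                    ○ open, literals {p1=1, p2=1, p5=0}.
                  branch 1.2.1.1.2 (add F (p5 \land p1)):
                    F (p5 \land p1): β-rule — branch into F p5  //  F p1.
                      branch 1.2.1.1.2.1 (add F p5):
                        ○ open, literals {p1=1, p5=0}.
                      branch 1.2.1.1.2.2 (add F p1):
                        × closes — contains both p1 and \lnot p1.
              branch 1.2.1.2 (add T \lnot p2):
                F (\lnot p2 \land (p5 \land p1)): β-rule — branch into F \lnot p2  //  F (p5 \land p1).
                  branch 1.2.1.2.1 (add F \lnot p2):
                    × closes — contains both p2 and \lnot p2.
                  branch 1.2.1.2.2 (add F (p5 \land p1)):
                    F (p5 \land p1): β-rule — branch into F p5  //  F p1.
                      branch 1.2.1.2.2.1 (add F p5):
                        ○ open, literals {p2=0, p5=0}.
                      branch 1.2.1.2.2.2 (add F p1):
                        ○ open, literals {p1=0, p2=0, p5=0}.
          branch 1.2.2 (add F (\lnot p5 \leftrightarrow p3)):
            T (p1 \lor \lnot p2): β-rule — branch into T p1  //  T \lnot p2.
              branch 1.2.2.1 (add T p1):
                F (\lnot p5 \leftrightarrow p3): β-rule — branch into T \lnot p5, F p3  //  F \lnot p5, T p3.
                  branch 1.2.2.1.1 (add T \lnot p5, F p3):
                    ○ open, literals {p1=1, p3=0, p5=0}.
                  branch 1.2.2.1.2 (add F \lnot p5, T p3):
                    × closes — contains both p5 and \lnot p5.
              branch 1.2.2.2 (add T \lnot p2):
                F (\lnot p5 \leftrightarrow p3): β-rule — branch into T \lnot p5, F p3  //  F \lnot p5, T p3.
                  branch 1.2.2.2.1 (add T \lnot p5, F p3):
                    ○ open, literals {p2=0, p3=0, p5=0}.
                  branch 1.2.2.2.2 (add F \lnot p5, T p3):
                    × closes — contains both p5 and \lnot p5.
  branch 2 (add T (\lnot p4 \land (p2 \land p1))):
    T (\lnot p4 \land (p2 \land p1)): α-rule — add T \lnot p4, T (p2 \land p1).
    T (p2 \land p1): α-rule — add T p2, T p1.
    T (\lnot p5 \to (p1 \lor \lnot p2)): β-rule — branch into F \lnot p5  //  T (p1 \lor \lnot p2).
      branch 2.1 (add F \lnot p5):
        F ((\lnot p2 \land (p5 \land p1)) \land (\lnot p5 \leftrightarrow p3)): β-rule — branch into F (\lnot p2 \land (p5 \land p1))  //  F (\lnot p5 \leftrightarrow p3).
          branch 2.1.1 (add F (\lnot p2 \land (p5 \land p1))):
            F (\lnot p2 \land (p5 \land p1)): β-rule — branch into F \lnot p2  //  F (p5 \land p1).
              branch 2.1.1.1 (add F \lnot p2):
                ○ open, literals {p1=1, p2=1, p4=0, p5=1}.
              branch 2.1.1.2 (add F (p5 \land p1)):
                F (p5 \land p1): β-rule — branch into F p5  //  F p1.
                  branch 2.1.1.2.1 (add F p5):
                    × closes — contains both p5 and \lnot p5.
                  branch 2.1.1.2.2 (add F p1):
                    × closes — contains both p1 and \lnot p1.
          branch 2.1.2 (add F (\lnot p5 \leftrightarrow p3)):
            F (\lnot p5 \leftrightarrow p3): β-rule — branch into T \lnot p5, F p3  //  F \lnot p5, T p3.
              branch 2.1.2.1 (add T \lnot p5, F p3):
                × closes — contains both p5 and \lnot p5.
              branch 2.1.2.2 (add F \lnot p5, T p3):
                ○ open, literals {p1=1, p2=1, p3=1, p4=0, p5=1}.
      branch 2.2 (add T (p1 \lor \lnot p2)):
        F ((\lnot p2 \land (p5 \land p1)) \land (\lnot p5 \leftrightarrow p3)): β-rule — branch into F (\lnot p2 \land (p5 \land p1))  //  F (\lnot p5 \leftrightarrow p3).
          branch 2.2.1 (add F (\lnot p2 \land (p5 \land p1))):
            T (p1 \lor \lnot p2): β-rule — branch into T p1  //  T \lnot p2.
              branch 2.2.1.1 (add T p1):
                F (\lnot p2 \land (p5 \land p1)): β-rule — branch into F \lnot p2  //  F (p5 \land p1).
                  branch 2.2.1.1.1 (add F \lnot p2):
                    ○ open, literals {p1=1, p2=1, p4=0}.
                  branch 2.2.1.1.2 (add F (p5 \land p1)):
                    F (p5 \land p1): β-rule — branch into F p5  //  F p1.
                      branch 2.2.1.1.2.1 (add F p5):
                        ○ open, literals {p1=1, p2=1, p4=0, p5=0}.
                      branch 2.2.1.1.2.2 (add F p1):
                        × closes — contains both p1 and \lnot p1.
              branch 2.2.1.2 (add T \lnot p2):
                × closes — contains both p2 and \lnot p2.
          branch 2.2.2 (add F (\lnot p5 \leftrightarrow p3)):
            T (p1 \lor \lnot p2): β-rule — branch into T p1  //  T \lnot p2.
              branch 2.2.2.1 (add T p1):
                F (\lnot p5 \leftrightarrow p3): β-rule — branch into T \lnot p5, F p3  //  F \lnot p5, T p3.
                  branch 2.2.2.1.1 (add T \lnot p5, F p3):
                    ○ open, literals {p1=1, p2=1, p3=0, p4=0, p5=0}.
                  branch 2.2.2.1.2 (add F \lnot p5, T p3):
                    ○ open, literals {p1=1, p2=1, p3=1, p4=0, p5=1}.
              branch 2.2.2.2 (add T \lnot p2):
                × closes — contains both p2 and \lnot p2.
11 branches closed, 12 open.
An open branch gives a countermodel: p1=1, p2=1, p5=0 (unmentioned atoms arbitrary); the premises hold there but the conclusion fails.

No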